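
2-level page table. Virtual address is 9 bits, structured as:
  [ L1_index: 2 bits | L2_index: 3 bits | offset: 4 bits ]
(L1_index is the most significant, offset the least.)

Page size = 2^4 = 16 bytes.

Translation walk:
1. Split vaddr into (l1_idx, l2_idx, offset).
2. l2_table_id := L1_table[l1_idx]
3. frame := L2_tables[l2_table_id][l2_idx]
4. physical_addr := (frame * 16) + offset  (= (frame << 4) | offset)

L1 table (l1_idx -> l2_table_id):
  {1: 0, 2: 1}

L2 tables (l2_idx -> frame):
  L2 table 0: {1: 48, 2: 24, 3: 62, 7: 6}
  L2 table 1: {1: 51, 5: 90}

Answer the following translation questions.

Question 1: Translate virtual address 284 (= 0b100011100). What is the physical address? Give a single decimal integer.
Answer: 828

Derivation:
vaddr = 284 = 0b100011100
Split: l1_idx=2, l2_idx=1, offset=12
L1[2] = 1
L2[1][1] = 51
paddr = 51 * 16 + 12 = 828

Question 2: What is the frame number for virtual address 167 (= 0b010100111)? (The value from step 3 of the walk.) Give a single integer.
Answer: 24

Derivation:
vaddr = 167: l1_idx=1, l2_idx=2
L1[1] = 0; L2[0][2] = 24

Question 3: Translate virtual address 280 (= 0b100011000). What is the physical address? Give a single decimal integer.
vaddr = 280 = 0b100011000
Split: l1_idx=2, l2_idx=1, offset=8
L1[2] = 1
L2[1][1] = 51
paddr = 51 * 16 + 8 = 824

Answer: 824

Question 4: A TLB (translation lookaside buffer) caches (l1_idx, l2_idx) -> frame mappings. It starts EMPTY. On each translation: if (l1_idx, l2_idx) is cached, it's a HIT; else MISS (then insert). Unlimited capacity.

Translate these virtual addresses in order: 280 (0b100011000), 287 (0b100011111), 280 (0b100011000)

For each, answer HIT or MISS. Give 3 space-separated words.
vaddr=280: (2,1) not in TLB -> MISS, insert
vaddr=287: (2,1) in TLB -> HIT
vaddr=280: (2,1) in TLB -> HIT

Answer: MISS HIT HIT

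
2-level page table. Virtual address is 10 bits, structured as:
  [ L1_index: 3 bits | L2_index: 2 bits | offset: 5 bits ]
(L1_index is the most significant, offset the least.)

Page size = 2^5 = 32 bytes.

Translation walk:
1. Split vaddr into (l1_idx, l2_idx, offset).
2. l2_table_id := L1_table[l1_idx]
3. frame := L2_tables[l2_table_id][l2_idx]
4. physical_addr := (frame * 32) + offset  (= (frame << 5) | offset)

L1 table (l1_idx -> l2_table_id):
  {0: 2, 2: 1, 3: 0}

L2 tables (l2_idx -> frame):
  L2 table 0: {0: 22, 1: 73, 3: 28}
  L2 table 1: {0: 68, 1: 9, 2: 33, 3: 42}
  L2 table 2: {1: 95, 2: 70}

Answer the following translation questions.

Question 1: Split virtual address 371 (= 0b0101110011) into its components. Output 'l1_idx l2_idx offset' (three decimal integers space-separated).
vaddr = 371 = 0b0101110011
  top 3 bits -> l1_idx = 2
  next 2 bits -> l2_idx = 3
  bottom 5 bits -> offset = 19

Answer: 2 3 19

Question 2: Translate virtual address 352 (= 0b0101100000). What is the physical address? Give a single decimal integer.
vaddr = 352 = 0b0101100000
Split: l1_idx=2, l2_idx=3, offset=0
L1[2] = 1
L2[1][3] = 42
paddr = 42 * 32 + 0 = 1344

Answer: 1344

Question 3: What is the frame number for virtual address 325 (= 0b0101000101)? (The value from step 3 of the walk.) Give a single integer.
vaddr = 325: l1_idx=2, l2_idx=2
L1[2] = 1; L2[1][2] = 33

Answer: 33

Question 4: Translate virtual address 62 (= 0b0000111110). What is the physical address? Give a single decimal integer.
Answer: 3070

Derivation:
vaddr = 62 = 0b0000111110
Split: l1_idx=0, l2_idx=1, offset=30
L1[0] = 2
L2[2][1] = 95
paddr = 95 * 32 + 30 = 3070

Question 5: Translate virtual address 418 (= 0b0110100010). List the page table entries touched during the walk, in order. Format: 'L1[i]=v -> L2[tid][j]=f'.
vaddr = 418 = 0b0110100010
Split: l1_idx=3, l2_idx=1, offset=2

Answer: L1[3]=0 -> L2[0][1]=73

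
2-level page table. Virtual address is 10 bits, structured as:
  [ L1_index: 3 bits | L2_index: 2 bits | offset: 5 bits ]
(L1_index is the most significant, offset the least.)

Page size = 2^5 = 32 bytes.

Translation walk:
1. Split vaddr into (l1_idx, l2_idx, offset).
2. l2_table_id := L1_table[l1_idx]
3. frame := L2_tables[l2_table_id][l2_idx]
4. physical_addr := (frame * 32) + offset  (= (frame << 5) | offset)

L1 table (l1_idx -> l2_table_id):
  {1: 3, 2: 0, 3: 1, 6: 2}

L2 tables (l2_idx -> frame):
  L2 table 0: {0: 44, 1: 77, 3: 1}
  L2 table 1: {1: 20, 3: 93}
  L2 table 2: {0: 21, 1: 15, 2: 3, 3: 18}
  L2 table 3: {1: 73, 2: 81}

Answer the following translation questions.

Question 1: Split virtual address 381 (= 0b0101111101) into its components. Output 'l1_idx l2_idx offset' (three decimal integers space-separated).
vaddr = 381 = 0b0101111101
  top 3 bits -> l1_idx = 2
  next 2 bits -> l2_idx = 3
  bottom 5 bits -> offset = 29

Answer: 2 3 29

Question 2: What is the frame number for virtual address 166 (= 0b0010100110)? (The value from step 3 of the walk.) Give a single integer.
vaddr = 166: l1_idx=1, l2_idx=1
L1[1] = 3; L2[3][1] = 73

Answer: 73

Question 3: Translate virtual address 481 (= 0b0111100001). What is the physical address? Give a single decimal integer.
Answer: 2977

Derivation:
vaddr = 481 = 0b0111100001
Split: l1_idx=3, l2_idx=3, offset=1
L1[3] = 1
L2[1][3] = 93
paddr = 93 * 32 + 1 = 2977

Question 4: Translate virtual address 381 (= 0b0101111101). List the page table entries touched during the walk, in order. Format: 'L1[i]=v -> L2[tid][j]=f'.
Answer: L1[2]=0 -> L2[0][3]=1

Derivation:
vaddr = 381 = 0b0101111101
Split: l1_idx=2, l2_idx=3, offset=29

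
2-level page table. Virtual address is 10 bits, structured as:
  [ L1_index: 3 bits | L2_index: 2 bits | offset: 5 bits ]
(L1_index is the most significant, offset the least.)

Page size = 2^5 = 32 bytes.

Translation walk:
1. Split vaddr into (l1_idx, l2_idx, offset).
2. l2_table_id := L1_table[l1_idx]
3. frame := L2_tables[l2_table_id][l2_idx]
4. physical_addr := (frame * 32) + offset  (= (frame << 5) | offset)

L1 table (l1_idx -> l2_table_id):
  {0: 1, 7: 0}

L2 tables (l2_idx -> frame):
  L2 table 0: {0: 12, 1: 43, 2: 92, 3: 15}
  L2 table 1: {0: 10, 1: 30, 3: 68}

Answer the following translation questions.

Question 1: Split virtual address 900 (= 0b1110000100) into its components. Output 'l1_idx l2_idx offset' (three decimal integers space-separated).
Answer: 7 0 4

Derivation:
vaddr = 900 = 0b1110000100
  top 3 bits -> l1_idx = 7
  next 2 bits -> l2_idx = 0
  bottom 5 bits -> offset = 4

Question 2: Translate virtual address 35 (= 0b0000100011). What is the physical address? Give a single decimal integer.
Answer: 963

Derivation:
vaddr = 35 = 0b0000100011
Split: l1_idx=0, l2_idx=1, offset=3
L1[0] = 1
L2[1][1] = 30
paddr = 30 * 32 + 3 = 963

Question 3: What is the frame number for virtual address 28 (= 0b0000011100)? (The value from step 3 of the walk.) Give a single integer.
Answer: 10

Derivation:
vaddr = 28: l1_idx=0, l2_idx=0
L1[0] = 1; L2[1][0] = 10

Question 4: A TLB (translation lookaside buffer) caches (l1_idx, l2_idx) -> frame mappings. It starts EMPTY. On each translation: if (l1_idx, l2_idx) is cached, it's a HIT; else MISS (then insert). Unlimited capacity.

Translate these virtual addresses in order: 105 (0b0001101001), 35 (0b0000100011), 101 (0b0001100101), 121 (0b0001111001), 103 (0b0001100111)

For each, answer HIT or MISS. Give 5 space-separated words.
vaddr=105: (0,3) not in TLB -> MISS, insert
vaddr=35: (0,1) not in TLB -> MISS, insert
vaddr=101: (0,3) in TLB -> HIT
vaddr=121: (0,3) in TLB -> HIT
vaddr=103: (0,3) in TLB -> HIT

Answer: MISS MISS HIT HIT HIT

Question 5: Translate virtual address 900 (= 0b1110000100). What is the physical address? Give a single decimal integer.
Answer: 388

Derivation:
vaddr = 900 = 0b1110000100
Split: l1_idx=7, l2_idx=0, offset=4
L1[7] = 0
L2[0][0] = 12
paddr = 12 * 32 + 4 = 388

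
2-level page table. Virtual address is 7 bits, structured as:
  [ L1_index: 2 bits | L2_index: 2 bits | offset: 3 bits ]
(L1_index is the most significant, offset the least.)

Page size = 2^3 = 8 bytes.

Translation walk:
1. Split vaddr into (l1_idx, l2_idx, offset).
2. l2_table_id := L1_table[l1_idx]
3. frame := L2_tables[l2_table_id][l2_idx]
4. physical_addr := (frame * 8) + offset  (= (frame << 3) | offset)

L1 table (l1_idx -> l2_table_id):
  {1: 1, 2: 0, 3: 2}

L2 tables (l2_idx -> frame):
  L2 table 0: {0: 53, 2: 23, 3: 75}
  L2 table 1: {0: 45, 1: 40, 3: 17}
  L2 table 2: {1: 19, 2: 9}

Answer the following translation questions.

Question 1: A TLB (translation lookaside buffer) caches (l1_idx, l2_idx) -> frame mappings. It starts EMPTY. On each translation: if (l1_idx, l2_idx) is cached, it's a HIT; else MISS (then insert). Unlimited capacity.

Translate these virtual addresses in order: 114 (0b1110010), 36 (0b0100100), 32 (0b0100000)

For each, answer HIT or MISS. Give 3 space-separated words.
Answer: MISS MISS HIT

Derivation:
vaddr=114: (3,2) not in TLB -> MISS, insert
vaddr=36: (1,0) not in TLB -> MISS, insert
vaddr=32: (1,0) in TLB -> HIT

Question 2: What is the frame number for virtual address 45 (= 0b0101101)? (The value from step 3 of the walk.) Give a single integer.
Answer: 40

Derivation:
vaddr = 45: l1_idx=1, l2_idx=1
L1[1] = 1; L2[1][1] = 40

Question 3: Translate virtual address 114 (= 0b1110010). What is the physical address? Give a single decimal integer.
vaddr = 114 = 0b1110010
Split: l1_idx=3, l2_idx=2, offset=2
L1[3] = 2
L2[2][2] = 9
paddr = 9 * 8 + 2 = 74

Answer: 74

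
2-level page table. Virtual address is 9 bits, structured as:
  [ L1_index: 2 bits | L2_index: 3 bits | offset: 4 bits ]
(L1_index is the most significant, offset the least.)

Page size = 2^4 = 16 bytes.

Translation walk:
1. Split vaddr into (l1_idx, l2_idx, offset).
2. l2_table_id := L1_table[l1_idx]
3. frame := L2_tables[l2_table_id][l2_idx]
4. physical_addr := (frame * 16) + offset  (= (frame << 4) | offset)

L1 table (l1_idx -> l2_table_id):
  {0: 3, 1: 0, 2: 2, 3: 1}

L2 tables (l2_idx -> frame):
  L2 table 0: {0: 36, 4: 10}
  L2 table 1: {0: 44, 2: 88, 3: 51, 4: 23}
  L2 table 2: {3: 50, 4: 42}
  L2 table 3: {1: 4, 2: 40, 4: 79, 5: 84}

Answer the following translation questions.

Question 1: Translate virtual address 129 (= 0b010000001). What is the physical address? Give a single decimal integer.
vaddr = 129 = 0b010000001
Split: l1_idx=1, l2_idx=0, offset=1
L1[1] = 0
L2[0][0] = 36
paddr = 36 * 16 + 1 = 577

Answer: 577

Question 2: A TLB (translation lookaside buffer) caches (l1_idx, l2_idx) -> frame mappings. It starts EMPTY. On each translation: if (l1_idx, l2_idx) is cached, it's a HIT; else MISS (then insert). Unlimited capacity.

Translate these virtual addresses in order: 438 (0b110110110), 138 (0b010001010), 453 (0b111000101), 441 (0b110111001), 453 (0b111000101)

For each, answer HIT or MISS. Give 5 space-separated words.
vaddr=438: (3,3) not in TLB -> MISS, insert
vaddr=138: (1,0) not in TLB -> MISS, insert
vaddr=453: (3,4) not in TLB -> MISS, insert
vaddr=441: (3,3) in TLB -> HIT
vaddr=453: (3,4) in TLB -> HIT

Answer: MISS MISS MISS HIT HIT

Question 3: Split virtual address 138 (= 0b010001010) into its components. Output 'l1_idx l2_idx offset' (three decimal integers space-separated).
Answer: 1 0 10

Derivation:
vaddr = 138 = 0b010001010
  top 2 bits -> l1_idx = 1
  next 3 bits -> l2_idx = 0
  bottom 4 bits -> offset = 10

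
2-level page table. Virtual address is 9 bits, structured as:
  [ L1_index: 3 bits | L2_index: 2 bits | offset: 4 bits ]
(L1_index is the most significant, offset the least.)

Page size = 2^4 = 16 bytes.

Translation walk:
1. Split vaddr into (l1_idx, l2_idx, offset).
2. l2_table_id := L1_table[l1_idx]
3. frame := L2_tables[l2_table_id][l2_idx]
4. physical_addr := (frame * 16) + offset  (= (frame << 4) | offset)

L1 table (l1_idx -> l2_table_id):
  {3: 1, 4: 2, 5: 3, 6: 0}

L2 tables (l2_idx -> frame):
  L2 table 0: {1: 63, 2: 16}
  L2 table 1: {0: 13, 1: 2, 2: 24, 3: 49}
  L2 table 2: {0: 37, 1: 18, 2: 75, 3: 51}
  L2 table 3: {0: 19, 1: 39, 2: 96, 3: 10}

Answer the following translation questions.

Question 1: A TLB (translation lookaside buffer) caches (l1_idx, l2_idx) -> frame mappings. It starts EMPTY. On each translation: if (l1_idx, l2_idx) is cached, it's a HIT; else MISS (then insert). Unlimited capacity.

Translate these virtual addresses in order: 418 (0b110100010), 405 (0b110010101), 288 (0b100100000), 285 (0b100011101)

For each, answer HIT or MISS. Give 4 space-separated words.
Answer: MISS MISS MISS MISS

Derivation:
vaddr=418: (6,2) not in TLB -> MISS, insert
vaddr=405: (6,1) not in TLB -> MISS, insert
vaddr=288: (4,2) not in TLB -> MISS, insert
vaddr=285: (4,1) not in TLB -> MISS, insert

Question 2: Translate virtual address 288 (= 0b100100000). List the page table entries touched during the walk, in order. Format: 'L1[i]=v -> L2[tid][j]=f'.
Answer: L1[4]=2 -> L2[2][2]=75

Derivation:
vaddr = 288 = 0b100100000
Split: l1_idx=4, l2_idx=2, offset=0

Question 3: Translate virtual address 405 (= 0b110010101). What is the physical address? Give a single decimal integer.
Answer: 1013

Derivation:
vaddr = 405 = 0b110010101
Split: l1_idx=6, l2_idx=1, offset=5
L1[6] = 0
L2[0][1] = 63
paddr = 63 * 16 + 5 = 1013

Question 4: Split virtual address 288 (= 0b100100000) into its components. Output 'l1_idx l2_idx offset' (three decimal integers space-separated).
vaddr = 288 = 0b100100000
  top 3 bits -> l1_idx = 4
  next 2 bits -> l2_idx = 2
  bottom 4 bits -> offset = 0

Answer: 4 2 0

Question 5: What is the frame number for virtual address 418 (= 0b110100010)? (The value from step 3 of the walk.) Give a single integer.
vaddr = 418: l1_idx=6, l2_idx=2
L1[6] = 0; L2[0][2] = 16

Answer: 16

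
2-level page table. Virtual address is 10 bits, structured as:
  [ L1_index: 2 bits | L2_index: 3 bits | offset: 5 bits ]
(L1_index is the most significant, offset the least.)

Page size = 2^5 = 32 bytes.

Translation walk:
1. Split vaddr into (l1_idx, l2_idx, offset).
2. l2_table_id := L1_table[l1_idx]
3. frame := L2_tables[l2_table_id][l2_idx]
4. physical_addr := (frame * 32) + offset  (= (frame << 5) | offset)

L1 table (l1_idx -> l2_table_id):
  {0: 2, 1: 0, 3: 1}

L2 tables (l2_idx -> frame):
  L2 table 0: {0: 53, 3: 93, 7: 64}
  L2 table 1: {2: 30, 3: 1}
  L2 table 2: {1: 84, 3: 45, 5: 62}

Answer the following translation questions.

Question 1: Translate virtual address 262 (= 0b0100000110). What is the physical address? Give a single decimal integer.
Answer: 1702

Derivation:
vaddr = 262 = 0b0100000110
Split: l1_idx=1, l2_idx=0, offset=6
L1[1] = 0
L2[0][0] = 53
paddr = 53 * 32 + 6 = 1702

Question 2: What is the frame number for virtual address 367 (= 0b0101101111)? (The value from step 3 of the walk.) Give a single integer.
vaddr = 367: l1_idx=1, l2_idx=3
L1[1] = 0; L2[0][3] = 93

Answer: 93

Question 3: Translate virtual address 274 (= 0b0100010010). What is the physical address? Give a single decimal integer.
vaddr = 274 = 0b0100010010
Split: l1_idx=1, l2_idx=0, offset=18
L1[1] = 0
L2[0][0] = 53
paddr = 53 * 32 + 18 = 1714

Answer: 1714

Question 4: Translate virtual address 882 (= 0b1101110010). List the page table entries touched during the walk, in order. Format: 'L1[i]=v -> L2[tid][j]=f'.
Answer: L1[3]=1 -> L2[1][3]=1

Derivation:
vaddr = 882 = 0b1101110010
Split: l1_idx=3, l2_idx=3, offset=18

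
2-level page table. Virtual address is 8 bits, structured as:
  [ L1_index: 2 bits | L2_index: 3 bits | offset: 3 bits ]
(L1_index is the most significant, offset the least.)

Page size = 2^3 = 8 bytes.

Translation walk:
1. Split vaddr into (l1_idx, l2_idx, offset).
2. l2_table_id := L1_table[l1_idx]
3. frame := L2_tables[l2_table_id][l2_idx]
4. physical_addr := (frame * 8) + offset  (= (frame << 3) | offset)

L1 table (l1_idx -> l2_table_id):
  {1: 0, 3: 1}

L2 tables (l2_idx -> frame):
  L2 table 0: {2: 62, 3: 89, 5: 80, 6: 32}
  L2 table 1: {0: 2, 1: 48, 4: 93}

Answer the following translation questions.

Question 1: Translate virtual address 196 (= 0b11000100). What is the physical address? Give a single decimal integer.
Answer: 20

Derivation:
vaddr = 196 = 0b11000100
Split: l1_idx=3, l2_idx=0, offset=4
L1[3] = 1
L2[1][0] = 2
paddr = 2 * 8 + 4 = 20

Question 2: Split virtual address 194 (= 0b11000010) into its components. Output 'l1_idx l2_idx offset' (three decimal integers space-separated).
vaddr = 194 = 0b11000010
  top 2 bits -> l1_idx = 3
  next 3 bits -> l2_idx = 0
  bottom 3 bits -> offset = 2

Answer: 3 0 2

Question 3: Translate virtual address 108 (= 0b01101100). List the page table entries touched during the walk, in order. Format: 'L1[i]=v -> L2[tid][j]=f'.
Answer: L1[1]=0 -> L2[0][5]=80

Derivation:
vaddr = 108 = 0b01101100
Split: l1_idx=1, l2_idx=5, offset=4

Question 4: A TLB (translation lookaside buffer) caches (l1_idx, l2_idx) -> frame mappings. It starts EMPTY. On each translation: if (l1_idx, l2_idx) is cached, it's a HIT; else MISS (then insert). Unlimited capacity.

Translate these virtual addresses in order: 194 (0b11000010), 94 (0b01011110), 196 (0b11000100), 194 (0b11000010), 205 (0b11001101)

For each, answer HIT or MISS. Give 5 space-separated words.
Answer: MISS MISS HIT HIT MISS

Derivation:
vaddr=194: (3,0) not in TLB -> MISS, insert
vaddr=94: (1,3) not in TLB -> MISS, insert
vaddr=196: (3,0) in TLB -> HIT
vaddr=194: (3,0) in TLB -> HIT
vaddr=205: (3,1) not in TLB -> MISS, insert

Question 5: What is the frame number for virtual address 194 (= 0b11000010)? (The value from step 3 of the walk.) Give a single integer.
vaddr = 194: l1_idx=3, l2_idx=0
L1[3] = 1; L2[1][0] = 2

Answer: 2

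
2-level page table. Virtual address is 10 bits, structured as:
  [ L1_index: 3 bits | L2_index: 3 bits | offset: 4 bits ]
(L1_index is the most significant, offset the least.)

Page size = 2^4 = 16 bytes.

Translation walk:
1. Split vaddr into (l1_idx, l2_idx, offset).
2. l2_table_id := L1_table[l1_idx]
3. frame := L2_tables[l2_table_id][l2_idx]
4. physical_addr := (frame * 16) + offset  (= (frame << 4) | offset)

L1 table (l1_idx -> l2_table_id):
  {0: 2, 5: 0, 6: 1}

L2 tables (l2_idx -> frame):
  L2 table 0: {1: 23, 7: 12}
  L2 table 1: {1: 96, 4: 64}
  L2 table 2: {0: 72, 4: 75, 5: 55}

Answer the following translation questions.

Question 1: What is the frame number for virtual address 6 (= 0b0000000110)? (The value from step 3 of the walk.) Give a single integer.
vaddr = 6: l1_idx=0, l2_idx=0
L1[0] = 2; L2[2][0] = 72

Answer: 72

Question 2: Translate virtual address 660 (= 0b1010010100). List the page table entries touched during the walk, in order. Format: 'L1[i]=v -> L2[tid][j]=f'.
Answer: L1[5]=0 -> L2[0][1]=23

Derivation:
vaddr = 660 = 0b1010010100
Split: l1_idx=5, l2_idx=1, offset=4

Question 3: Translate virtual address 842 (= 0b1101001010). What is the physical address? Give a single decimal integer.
Answer: 1034

Derivation:
vaddr = 842 = 0b1101001010
Split: l1_idx=6, l2_idx=4, offset=10
L1[6] = 1
L2[1][4] = 64
paddr = 64 * 16 + 10 = 1034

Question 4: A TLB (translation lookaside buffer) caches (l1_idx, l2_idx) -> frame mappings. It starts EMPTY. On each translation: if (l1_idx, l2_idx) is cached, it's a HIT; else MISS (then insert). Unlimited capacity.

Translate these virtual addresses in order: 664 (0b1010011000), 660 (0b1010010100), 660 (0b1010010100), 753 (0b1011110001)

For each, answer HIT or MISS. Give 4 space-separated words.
Answer: MISS HIT HIT MISS

Derivation:
vaddr=664: (5,1) not in TLB -> MISS, insert
vaddr=660: (5,1) in TLB -> HIT
vaddr=660: (5,1) in TLB -> HIT
vaddr=753: (5,7) not in TLB -> MISS, insert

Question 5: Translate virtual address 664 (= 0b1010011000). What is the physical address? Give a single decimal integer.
vaddr = 664 = 0b1010011000
Split: l1_idx=5, l2_idx=1, offset=8
L1[5] = 0
L2[0][1] = 23
paddr = 23 * 16 + 8 = 376

Answer: 376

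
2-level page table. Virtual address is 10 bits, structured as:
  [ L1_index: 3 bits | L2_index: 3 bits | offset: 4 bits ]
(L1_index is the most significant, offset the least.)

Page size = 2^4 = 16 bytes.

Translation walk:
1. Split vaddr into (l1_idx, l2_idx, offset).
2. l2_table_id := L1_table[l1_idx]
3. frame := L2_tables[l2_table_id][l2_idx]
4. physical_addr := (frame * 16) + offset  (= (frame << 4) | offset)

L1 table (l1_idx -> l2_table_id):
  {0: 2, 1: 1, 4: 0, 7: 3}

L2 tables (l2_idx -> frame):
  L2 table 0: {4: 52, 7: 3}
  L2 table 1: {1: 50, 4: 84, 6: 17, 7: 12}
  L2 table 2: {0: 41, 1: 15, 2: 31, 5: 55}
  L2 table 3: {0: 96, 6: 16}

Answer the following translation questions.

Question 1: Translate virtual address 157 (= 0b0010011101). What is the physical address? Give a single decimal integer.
Answer: 813

Derivation:
vaddr = 157 = 0b0010011101
Split: l1_idx=1, l2_idx=1, offset=13
L1[1] = 1
L2[1][1] = 50
paddr = 50 * 16 + 13 = 813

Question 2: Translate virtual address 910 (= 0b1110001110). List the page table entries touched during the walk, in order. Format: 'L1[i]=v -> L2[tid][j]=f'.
Answer: L1[7]=3 -> L2[3][0]=96

Derivation:
vaddr = 910 = 0b1110001110
Split: l1_idx=7, l2_idx=0, offset=14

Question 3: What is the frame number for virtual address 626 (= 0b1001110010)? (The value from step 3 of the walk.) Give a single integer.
vaddr = 626: l1_idx=4, l2_idx=7
L1[4] = 0; L2[0][7] = 3

Answer: 3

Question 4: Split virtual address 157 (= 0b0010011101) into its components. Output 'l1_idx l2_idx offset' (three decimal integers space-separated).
vaddr = 157 = 0b0010011101
  top 3 bits -> l1_idx = 1
  next 3 bits -> l2_idx = 1
  bottom 4 bits -> offset = 13

Answer: 1 1 13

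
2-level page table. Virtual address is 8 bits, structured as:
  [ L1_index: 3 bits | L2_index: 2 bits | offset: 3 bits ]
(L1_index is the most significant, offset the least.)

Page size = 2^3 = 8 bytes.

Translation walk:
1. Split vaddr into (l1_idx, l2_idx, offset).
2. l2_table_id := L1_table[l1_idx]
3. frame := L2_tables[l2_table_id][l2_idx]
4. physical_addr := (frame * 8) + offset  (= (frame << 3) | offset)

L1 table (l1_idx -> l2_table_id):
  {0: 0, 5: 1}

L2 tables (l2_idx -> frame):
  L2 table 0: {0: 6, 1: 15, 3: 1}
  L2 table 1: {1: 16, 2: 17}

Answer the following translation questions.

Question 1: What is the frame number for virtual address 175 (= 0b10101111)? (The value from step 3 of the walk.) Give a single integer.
vaddr = 175: l1_idx=5, l2_idx=1
L1[5] = 1; L2[1][1] = 16

Answer: 16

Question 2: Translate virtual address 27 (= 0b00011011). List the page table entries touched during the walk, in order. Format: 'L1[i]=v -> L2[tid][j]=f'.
vaddr = 27 = 0b00011011
Split: l1_idx=0, l2_idx=3, offset=3

Answer: L1[0]=0 -> L2[0][3]=1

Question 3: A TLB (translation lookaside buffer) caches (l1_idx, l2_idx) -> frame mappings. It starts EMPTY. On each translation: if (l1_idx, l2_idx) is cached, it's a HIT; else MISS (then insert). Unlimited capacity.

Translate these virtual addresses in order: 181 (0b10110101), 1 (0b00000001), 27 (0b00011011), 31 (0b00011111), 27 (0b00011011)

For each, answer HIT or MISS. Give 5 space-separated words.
vaddr=181: (5,2) not in TLB -> MISS, insert
vaddr=1: (0,0) not in TLB -> MISS, insert
vaddr=27: (0,3) not in TLB -> MISS, insert
vaddr=31: (0,3) in TLB -> HIT
vaddr=27: (0,3) in TLB -> HIT

Answer: MISS MISS MISS HIT HIT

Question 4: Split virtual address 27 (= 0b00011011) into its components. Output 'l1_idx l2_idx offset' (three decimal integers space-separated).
Answer: 0 3 3

Derivation:
vaddr = 27 = 0b00011011
  top 3 bits -> l1_idx = 0
  next 2 bits -> l2_idx = 3
  bottom 3 bits -> offset = 3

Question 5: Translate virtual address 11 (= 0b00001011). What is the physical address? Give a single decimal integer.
vaddr = 11 = 0b00001011
Split: l1_idx=0, l2_idx=1, offset=3
L1[0] = 0
L2[0][1] = 15
paddr = 15 * 8 + 3 = 123

Answer: 123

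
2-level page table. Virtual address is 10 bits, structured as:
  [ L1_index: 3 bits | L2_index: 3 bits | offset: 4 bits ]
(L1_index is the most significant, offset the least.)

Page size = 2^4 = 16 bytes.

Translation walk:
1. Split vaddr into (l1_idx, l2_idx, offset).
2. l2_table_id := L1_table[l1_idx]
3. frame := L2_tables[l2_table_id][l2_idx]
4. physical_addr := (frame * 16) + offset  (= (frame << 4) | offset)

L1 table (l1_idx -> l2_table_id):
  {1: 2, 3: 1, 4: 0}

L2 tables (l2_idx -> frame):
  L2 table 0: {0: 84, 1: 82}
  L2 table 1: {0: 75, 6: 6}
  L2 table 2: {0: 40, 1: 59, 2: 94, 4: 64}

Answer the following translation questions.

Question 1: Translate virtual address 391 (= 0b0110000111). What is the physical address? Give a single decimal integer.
Answer: 1207

Derivation:
vaddr = 391 = 0b0110000111
Split: l1_idx=3, l2_idx=0, offset=7
L1[3] = 1
L2[1][0] = 75
paddr = 75 * 16 + 7 = 1207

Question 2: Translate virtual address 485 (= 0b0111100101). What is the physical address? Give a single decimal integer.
vaddr = 485 = 0b0111100101
Split: l1_idx=3, l2_idx=6, offset=5
L1[3] = 1
L2[1][6] = 6
paddr = 6 * 16 + 5 = 101

Answer: 101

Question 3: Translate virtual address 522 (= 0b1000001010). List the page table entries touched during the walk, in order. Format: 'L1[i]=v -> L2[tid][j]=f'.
Answer: L1[4]=0 -> L2[0][0]=84

Derivation:
vaddr = 522 = 0b1000001010
Split: l1_idx=4, l2_idx=0, offset=10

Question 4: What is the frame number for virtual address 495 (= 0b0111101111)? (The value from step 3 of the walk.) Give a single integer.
Answer: 6

Derivation:
vaddr = 495: l1_idx=3, l2_idx=6
L1[3] = 1; L2[1][6] = 6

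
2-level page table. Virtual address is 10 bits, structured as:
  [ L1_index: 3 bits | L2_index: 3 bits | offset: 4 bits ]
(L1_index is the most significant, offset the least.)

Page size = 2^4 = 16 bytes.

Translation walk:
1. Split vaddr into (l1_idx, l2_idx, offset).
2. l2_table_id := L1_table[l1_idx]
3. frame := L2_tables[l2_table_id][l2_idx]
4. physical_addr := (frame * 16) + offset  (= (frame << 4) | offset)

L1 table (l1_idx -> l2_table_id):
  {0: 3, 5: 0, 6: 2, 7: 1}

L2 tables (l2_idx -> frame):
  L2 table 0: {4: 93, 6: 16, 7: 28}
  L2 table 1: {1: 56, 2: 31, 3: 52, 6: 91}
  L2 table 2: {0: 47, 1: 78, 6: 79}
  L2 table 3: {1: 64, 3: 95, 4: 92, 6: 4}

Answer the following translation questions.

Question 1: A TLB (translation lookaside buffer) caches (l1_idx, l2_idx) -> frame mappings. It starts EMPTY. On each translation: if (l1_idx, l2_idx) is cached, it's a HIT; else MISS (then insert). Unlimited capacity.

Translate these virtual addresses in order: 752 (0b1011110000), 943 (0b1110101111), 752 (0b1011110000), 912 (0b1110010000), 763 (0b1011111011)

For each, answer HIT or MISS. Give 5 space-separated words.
Answer: MISS MISS HIT MISS HIT

Derivation:
vaddr=752: (5,7) not in TLB -> MISS, insert
vaddr=943: (7,2) not in TLB -> MISS, insert
vaddr=752: (5,7) in TLB -> HIT
vaddr=912: (7,1) not in TLB -> MISS, insert
vaddr=763: (5,7) in TLB -> HIT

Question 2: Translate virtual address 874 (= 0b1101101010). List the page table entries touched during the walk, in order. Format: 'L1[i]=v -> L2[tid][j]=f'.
Answer: L1[6]=2 -> L2[2][6]=79

Derivation:
vaddr = 874 = 0b1101101010
Split: l1_idx=6, l2_idx=6, offset=10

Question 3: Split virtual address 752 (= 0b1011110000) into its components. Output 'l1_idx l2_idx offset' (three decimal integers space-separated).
Answer: 5 7 0

Derivation:
vaddr = 752 = 0b1011110000
  top 3 bits -> l1_idx = 5
  next 3 bits -> l2_idx = 7
  bottom 4 bits -> offset = 0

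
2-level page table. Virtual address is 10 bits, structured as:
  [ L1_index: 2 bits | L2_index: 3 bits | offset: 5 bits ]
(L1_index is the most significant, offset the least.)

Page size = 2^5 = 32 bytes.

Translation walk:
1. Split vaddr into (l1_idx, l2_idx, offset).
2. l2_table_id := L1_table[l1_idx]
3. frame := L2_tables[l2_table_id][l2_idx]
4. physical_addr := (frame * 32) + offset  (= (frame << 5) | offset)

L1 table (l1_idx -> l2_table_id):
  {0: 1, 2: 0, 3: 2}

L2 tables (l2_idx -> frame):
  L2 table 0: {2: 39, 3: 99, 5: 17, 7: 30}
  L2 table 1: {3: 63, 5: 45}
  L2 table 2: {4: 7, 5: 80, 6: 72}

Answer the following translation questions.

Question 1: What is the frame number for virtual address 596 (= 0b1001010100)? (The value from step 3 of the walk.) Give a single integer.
vaddr = 596: l1_idx=2, l2_idx=2
L1[2] = 0; L2[0][2] = 39

Answer: 39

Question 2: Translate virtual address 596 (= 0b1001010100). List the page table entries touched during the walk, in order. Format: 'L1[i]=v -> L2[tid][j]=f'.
vaddr = 596 = 0b1001010100
Split: l1_idx=2, l2_idx=2, offset=20

Answer: L1[2]=0 -> L2[0][2]=39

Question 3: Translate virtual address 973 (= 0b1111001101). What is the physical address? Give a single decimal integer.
vaddr = 973 = 0b1111001101
Split: l1_idx=3, l2_idx=6, offset=13
L1[3] = 2
L2[2][6] = 72
paddr = 72 * 32 + 13 = 2317

Answer: 2317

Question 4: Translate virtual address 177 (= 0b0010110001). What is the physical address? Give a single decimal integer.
vaddr = 177 = 0b0010110001
Split: l1_idx=0, l2_idx=5, offset=17
L1[0] = 1
L2[1][5] = 45
paddr = 45 * 32 + 17 = 1457

Answer: 1457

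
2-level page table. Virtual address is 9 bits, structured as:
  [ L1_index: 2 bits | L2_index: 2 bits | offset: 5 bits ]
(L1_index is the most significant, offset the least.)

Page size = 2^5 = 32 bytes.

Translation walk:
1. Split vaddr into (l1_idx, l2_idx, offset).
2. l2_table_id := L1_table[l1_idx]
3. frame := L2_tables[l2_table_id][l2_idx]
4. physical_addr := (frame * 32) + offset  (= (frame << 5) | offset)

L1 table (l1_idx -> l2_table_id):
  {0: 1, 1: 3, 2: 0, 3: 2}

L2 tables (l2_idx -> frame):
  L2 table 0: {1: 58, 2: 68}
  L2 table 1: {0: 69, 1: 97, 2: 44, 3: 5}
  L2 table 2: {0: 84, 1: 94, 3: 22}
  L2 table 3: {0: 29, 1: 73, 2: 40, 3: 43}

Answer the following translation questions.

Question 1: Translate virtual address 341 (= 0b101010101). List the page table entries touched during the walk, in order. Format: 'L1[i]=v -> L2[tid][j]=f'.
vaddr = 341 = 0b101010101
Split: l1_idx=2, l2_idx=2, offset=21

Answer: L1[2]=0 -> L2[0][2]=68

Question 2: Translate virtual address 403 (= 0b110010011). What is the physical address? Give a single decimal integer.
Answer: 2707

Derivation:
vaddr = 403 = 0b110010011
Split: l1_idx=3, l2_idx=0, offset=19
L1[3] = 2
L2[2][0] = 84
paddr = 84 * 32 + 19 = 2707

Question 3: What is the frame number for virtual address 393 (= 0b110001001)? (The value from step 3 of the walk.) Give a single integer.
vaddr = 393: l1_idx=3, l2_idx=0
L1[3] = 2; L2[2][0] = 84

Answer: 84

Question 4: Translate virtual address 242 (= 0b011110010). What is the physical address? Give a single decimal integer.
vaddr = 242 = 0b011110010
Split: l1_idx=1, l2_idx=3, offset=18
L1[1] = 3
L2[3][3] = 43
paddr = 43 * 32 + 18 = 1394

Answer: 1394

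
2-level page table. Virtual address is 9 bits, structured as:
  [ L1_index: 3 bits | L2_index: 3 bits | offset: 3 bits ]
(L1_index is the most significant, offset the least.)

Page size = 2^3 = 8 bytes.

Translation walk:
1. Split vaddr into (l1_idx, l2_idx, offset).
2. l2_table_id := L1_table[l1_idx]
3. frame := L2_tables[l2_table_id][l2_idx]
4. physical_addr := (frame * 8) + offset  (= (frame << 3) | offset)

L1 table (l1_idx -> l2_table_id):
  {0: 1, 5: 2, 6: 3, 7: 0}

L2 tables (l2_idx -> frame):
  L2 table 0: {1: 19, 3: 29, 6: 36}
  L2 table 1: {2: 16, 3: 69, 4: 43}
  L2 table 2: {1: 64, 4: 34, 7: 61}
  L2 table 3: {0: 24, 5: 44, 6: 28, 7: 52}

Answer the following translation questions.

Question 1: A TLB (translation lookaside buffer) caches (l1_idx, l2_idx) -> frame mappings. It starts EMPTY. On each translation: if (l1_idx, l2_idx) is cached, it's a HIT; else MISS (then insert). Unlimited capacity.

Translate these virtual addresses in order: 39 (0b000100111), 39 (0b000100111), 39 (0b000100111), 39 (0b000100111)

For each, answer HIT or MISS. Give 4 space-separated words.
Answer: MISS HIT HIT HIT

Derivation:
vaddr=39: (0,4) not in TLB -> MISS, insert
vaddr=39: (0,4) in TLB -> HIT
vaddr=39: (0,4) in TLB -> HIT
vaddr=39: (0,4) in TLB -> HIT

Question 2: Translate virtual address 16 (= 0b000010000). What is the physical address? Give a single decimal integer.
Answer: 128

Derivation:
vaddr = 16 = 0b000010000
Split: l1_idx=0, l2_idx=2, offset=0
L1[0] = 1
L2[1][2] = 16
paddr = 16 * 8 + 0 = 128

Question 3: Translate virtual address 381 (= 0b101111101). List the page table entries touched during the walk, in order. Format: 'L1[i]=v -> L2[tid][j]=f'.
vaddr = 381 = 0b101111101
Split: l1_idx=5, l2_idx=7, offset=5

Answer: L1[5]=2 -> L2[2][7]=61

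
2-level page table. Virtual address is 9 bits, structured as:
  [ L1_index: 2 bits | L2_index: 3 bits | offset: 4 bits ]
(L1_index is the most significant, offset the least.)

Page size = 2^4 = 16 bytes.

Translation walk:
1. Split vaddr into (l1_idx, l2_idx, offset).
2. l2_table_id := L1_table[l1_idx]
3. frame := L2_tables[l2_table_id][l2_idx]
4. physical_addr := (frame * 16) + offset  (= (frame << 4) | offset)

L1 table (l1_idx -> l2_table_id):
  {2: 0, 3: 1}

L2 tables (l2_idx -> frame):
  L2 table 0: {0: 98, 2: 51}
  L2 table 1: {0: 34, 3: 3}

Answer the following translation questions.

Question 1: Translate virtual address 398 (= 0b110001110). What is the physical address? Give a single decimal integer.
Answer: 558

Derivation:
vaddr = 398 = 0b110001110
Split: l1_idx=3, l2_idx=0, offset=14
L1[3] = 1
L2[1][0] = 34
paddr = 34 * 16 + 14 = 558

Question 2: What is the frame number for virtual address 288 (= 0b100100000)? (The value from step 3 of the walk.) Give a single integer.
vaddr = 288: l1_idx=2, l2_idx=2
L1[2] = 0; L2[0][2] = 51

Answer: 51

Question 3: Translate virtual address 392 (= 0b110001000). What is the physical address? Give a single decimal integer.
Answer: 552

Derivation:
vaddr = 392 = 0b110001000
Split: l1_idx=3, l2_idx=0, offset=8
L1[3] = 1
L2[1][0] = 34
paddr = 34 * 16 + 8 = 552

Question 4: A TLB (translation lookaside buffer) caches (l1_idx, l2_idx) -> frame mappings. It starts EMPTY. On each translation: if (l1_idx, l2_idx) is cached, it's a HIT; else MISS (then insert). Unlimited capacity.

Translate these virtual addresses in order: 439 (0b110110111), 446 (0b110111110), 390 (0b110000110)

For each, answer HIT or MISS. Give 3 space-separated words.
Answer: MISS HIT MISS

Derivation:
vaddr=439: (3,3) not in TLB -> MISS, insert
vaddr=446: (3,3) in TLB -> HIT
vaddr=390: (3,0) not in TLB -> MISS, insert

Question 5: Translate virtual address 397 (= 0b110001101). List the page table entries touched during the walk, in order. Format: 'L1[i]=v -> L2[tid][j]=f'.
vaddr = 397 = 0b110001101
Split: l1_idx=3, l2_idx=0, offset=13

Answer: L1[3]=1 -> L2[1][0]=34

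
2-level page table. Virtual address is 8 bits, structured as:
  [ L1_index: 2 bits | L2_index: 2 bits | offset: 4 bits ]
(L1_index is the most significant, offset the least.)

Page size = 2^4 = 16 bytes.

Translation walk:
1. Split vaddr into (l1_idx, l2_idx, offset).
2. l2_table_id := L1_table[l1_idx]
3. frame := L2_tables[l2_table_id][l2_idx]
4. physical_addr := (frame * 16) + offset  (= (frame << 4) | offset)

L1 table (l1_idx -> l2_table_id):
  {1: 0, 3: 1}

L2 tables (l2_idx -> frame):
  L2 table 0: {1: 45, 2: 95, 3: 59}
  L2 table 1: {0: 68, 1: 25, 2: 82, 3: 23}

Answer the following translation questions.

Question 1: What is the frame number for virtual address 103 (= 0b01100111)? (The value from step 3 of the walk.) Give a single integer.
vaddr = 103: l1_idx=1, l2_idx=2
L1[1] = 0; L2[0][2] = 95

Answer: 95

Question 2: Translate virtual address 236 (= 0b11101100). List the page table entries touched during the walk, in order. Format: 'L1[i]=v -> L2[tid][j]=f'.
Answer: L1[3]=1 -> L2[1][2]=82

Derivation:
vaddr = 236 = 0b11101100
Split: l1_idx=3, l2_idx=2, offset=12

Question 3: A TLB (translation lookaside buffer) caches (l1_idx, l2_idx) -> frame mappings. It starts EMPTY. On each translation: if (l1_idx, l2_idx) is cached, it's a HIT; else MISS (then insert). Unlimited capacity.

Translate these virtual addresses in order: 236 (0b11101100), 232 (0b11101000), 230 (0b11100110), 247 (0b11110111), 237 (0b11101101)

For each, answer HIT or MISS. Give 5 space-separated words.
vaddr=236: (3,2) not in TLB -> MISS, insert
vaddr=232: (3,2) in TLB -> HIT
vaddr=230: (3,2) in TLB -> HIT
vaddr=247: (3,3) not in TLB -> MISS, insert
vaddr=237: (3,2) in TLB -> HIT

Answer: MISS HIT HIT MISS HIT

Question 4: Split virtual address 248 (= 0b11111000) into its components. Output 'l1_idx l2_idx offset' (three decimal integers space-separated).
vaddr = 248 = 0b11111000
  top 2 bits -> l1_idx = 3
  next 2 bits -> l2_idx = 3
  bottom 4 bits -> offset = 8

Answer: 3 3 8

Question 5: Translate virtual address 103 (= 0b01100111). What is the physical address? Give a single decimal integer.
vaddr = 103 = 0b01100111
Split: l1_idx=1, l2_idx=2, offset=7
L1[1] = 0
L2[0][2] = 95
paddr = 95 * 16 + 7 = 1527

Answer: 1527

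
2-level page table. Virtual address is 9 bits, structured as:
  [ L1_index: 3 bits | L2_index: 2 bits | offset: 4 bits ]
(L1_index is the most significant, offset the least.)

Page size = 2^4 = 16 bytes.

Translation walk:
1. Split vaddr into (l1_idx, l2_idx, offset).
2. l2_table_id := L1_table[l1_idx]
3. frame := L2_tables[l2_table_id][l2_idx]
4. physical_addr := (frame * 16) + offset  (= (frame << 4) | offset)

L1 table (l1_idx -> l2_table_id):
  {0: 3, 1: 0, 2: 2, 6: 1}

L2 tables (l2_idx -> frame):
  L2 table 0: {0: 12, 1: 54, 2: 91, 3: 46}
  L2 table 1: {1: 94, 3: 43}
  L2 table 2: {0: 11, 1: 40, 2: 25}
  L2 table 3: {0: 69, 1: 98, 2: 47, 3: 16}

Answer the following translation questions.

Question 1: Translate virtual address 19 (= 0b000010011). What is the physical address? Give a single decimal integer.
vaddr = 19 = 0b000010011
Split: l1_idx=0, l2_idx=1, offset=3
L1[0] = 3
L2[3][1] = 98
paddr = 98 * 16 + 3 = 1571

Answer: 1571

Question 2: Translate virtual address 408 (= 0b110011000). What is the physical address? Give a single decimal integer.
Answer: 1512

Derivation:
vaddr = 408 = 0b110011000
Split: l1_idx=6, l2_idx=1, offset=8
L1[6] = 1
L2[1][1] = 94
paddr = 94 * 16 + 8 = 1512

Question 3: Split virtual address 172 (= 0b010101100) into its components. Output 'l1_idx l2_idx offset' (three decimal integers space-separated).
Answer: 2 2 12

Derivation:
vaddr = 172 = 0b010101100
  top 3 bits -> l1_idx = 2
  next 2 bits -> l2_idx = 2
  bottom 4 bits -> offset = 12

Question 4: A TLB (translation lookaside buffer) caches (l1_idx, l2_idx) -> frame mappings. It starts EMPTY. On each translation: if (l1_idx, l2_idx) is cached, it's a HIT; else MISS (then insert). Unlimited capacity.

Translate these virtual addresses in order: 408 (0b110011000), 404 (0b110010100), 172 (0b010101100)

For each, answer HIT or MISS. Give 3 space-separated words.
vaddr=408: (6,1) not in TLB -> MISS, insert
vaddr=404: (6,1) in TLB -> HIT
vaddr=172: (2,2) not in TLB -> MISS, insert

Answer: MISS HIT MISS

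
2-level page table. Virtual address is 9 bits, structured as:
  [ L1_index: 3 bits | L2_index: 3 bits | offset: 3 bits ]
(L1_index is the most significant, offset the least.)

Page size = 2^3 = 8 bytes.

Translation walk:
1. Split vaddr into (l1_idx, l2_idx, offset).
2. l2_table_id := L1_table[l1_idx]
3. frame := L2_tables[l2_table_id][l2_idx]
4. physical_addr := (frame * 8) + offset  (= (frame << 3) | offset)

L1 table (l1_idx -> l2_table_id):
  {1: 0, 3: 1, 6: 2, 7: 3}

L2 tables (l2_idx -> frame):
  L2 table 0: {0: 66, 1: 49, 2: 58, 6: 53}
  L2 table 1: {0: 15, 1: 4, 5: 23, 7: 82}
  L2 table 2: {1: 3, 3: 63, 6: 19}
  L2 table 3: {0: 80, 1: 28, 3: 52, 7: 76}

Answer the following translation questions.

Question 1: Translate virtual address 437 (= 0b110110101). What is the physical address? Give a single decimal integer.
vaddr = 437 = 0b110110101
Split: l1_idx=6, l2_idx=6, offset=5
L1[6] = 2
L2[2][6] = 19
paddr = 19 * 8 + 5 = 157

Answer: 157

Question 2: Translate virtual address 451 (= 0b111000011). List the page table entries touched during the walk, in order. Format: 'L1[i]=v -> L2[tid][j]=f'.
vaddr = 451 = 0b111000011
Split: l1_idx=7, l2_idx=0, offset=3

Answer: L1[7]=3 -> L2[3][0]=80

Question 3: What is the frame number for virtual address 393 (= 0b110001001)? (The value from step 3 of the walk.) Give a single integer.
Answer: 3

Derivation:
vaddr = 393: l1_idx=6, l2_idx=1
L1[6] = 2; L2[2][1] = 3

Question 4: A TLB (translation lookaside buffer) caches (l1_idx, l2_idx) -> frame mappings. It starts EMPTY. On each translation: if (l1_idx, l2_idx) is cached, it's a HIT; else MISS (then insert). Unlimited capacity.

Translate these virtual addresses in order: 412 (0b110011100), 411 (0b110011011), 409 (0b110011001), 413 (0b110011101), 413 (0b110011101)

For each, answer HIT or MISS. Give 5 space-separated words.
vaddr=412: (6,3) not in TLB -> MISS, insert
vaddr=411: (6,3) in TLB -> HIT
vaddr=409: (6,3) in TLB -> HIT
vaddr=413: (6,3) in TLB -> HIT
vaddr=413: (6,3) in TLB -> HIT

Answer: MISS HIT HIT HIT HIT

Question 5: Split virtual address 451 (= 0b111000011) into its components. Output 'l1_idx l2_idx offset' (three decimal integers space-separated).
Answer: 7 0 3

Derivation:
vaddr = 451 = 0b111000011
  top 3 bits -> l1_idx = 7
  next 3 bits -> l2_idx = 0
  bottom 3 bits -> offset = 3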